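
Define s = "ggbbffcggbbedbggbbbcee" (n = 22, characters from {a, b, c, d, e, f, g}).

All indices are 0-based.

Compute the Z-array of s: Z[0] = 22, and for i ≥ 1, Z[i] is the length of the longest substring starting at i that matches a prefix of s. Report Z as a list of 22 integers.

[22, 1, 0, 0, 0, 0, 0, 4, 1, 0, 0, 0, 0, 0, 4, 1, 0, 0, 0, 0, 0, 0]

Z[0]=22
i=1: outside box; Z[1]=1 scan→box=[1,2)
i=2: outside box; Z[2]=0
i=3: outside box; Z[3]=0
i=4: outside box; Z[4]=0
i=5: outside box; Z[5]=0
i=6: outside box; Z[6]=0
i=7: outside box; Z[7]=4 scan→box=[7,11)
i=8: min(r-i=3, Z[1]=1)=1; Z[8]=1
i=9: min(r-i=2, Z[2]=0)=0; Z[9]=0
i=10: min(r-i=1, Z[3]=0)=0; Z[10]=0
i=11: outside box; Z[11]=0
i=12: outside box; Z[12]=0
i=13: outside box; Z[13]=0
i=14: outside box; Z[14]=4 scan→box=[14,18)
i=15: min(r-i=3, Z[1]=1)=1; Z[15]=1
i=16: min(r-i=2, Z[2]=0)=0; Z[16]=0
i=17: min(r-i=1, Z[3]=0)=0; Z[17]=0
i=18: outside box; Z[18]=0
i=19: outside box; Z[19]=0
i=20: outside box; Z[20]=0
i=21: outside box; Z[21]=0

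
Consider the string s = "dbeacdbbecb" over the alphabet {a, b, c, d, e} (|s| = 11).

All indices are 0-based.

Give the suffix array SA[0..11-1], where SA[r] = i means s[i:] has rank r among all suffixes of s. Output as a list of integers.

[3, 10, 6, 1, 7, 9, 4, 5, 0, 2, 8]

rank→(start, suffix):
  0 → (3, 'acdbbecb')
  1 → (10, 'b')
  2 → (6, 'bbecb')
  3 → (1, 'beacdbbecb')
  4 → (7, 'becb')
  5 → (9, 'cb')
  6 → (4, 'cdbbecb')
  7 → (5, 'dbbecb')
  8 → (0, 'dbeacdbbecb')
  9 → (2, 'eacdbbecb')
  10 → (8, 'ecb')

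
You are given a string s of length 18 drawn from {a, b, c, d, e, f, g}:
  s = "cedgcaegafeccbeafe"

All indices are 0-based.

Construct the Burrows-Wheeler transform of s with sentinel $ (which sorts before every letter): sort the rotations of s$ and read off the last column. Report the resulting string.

rank  rotation             last
    0  $cedgcaegafeccbeafe  e
    1  aegafeccbeafe$cedgc  c
    2  afe$cedgcaegafeccbe  e
    3  afeccbeafe$cedgcaeg  g
    4  beafe$cedgcaegafecc  c
    5  caegafeccbeafe$cedg  g
    6  cbeafe$cedgcaegafec  c
    7  ccbeafe$cedgcaegafe  e
    8  cedgcaegafeccbeafe$  $
    9  dgcaegafeccbeafe$ce  e
   10  e$cedgcaegafeccbeaf  f
   11  eafe$cedgcaegafeccb  b
   12  eccbeafe$cedgcaegaf  f
   13  edgcaegafeccbeafe$c  c
   14  egafeccbeafe$cedgca  a
   15  fe$cedgcaegafeccbea  a
   16  feccbeafe$cedgcaega  a
   17  gafeccbeafe$cedgcae  e
   18  gcaegafeccbeafe$ced  d

ecegcgce$efbfcaaaed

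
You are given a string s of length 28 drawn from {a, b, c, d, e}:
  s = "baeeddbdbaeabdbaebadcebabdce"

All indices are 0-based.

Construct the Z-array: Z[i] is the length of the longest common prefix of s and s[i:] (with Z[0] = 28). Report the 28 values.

Z[0]=28
i=1: i≥r, start 0; Z[1]=0
i=2: i≥r, start 0; Z[2]=0
i=3: i≥r, start 0; Z[3]=0
i=4: i≥r, start 0; Z[4]=0
i=5: i≥r, start 0; Z[5]=0
i=6: i≥r, start 0; Z[6]=1 scan→box=[6,7)
i=7: i≥r, start 0; Z[7]=0
i=8: i≥r, start 0; Z[8]=3 scan→box=[8,11)
i=9: min(r-i=2, Z[1]=0)=0; Z[9]=0
i=10: min(r-i=1, Z[2]=0)=0; Z[10]=0
i=11: i≥r, start 0; Z[11]=0
i=12: i≥r, start 0; Z[12]=1 scan→box=[12,13)
i=13: i≥r, start 0; Z[13]=0
i=14: i≥r, start 0; Z[14]=3 scan→box=[14,17)
i=15: min(r-i=2, Z[1]=0)=0; Z[15]=0
i=16: min(r-i=1, Z[2]=0)=0; Z[16]=0
i=17: i≥r, start 0; Z[17]=2 scan→box=[17,19)
i=18: min(r-i=1, Z[1]=0)=0; Z[18]=0
i=19: i≥r, start 0; Z[19]=0
i=20: i≥r, start 0; Z[20]=0
i=21: i≥r, start 0; Z[21]=0
i=22: i≥r, start 0; Z[22]=2 scan→box=[22,24)
i=23: min(r-i=1, Z[1]=0)=0; Z[23]=0
i=24: i≥r, start 0; Z[24]=1 scan→box=[24,25)
i=25: i≥r, start 0; Z[25]=0
i=26: i≥r, start 0; Z[26]=0
i=27: i≥r, start 0; Z[27]=0

[28, 0, 0, 0, 0, 0, 1, 0, 3, 0, 0, 0, 1, 0, 3, 0, 0, 2, 0, 0, 0, 0, 2, 0, 1, 0, 0, 0]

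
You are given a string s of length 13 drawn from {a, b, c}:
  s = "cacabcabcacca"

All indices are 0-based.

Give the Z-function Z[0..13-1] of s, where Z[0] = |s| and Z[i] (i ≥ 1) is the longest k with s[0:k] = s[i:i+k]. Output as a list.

[13, 0, 2, 0, 0, 2, 0, 0, 3, 0, 1, 2, 0]

Z[0]=13
i=1: fresh scan; Z[1]=0
i=2: fresh scan; Z[2]=2 extend→box=[2,4)
i=3: min(r-i=1, Z[1]=0)=0; Z[3]=0
i=4: fresh scan; Z[4]=0
i=5: fresh scan; Z[5]=2 extend→box=[5,7)
i=6: min(r-i=1, Z[1]=0)=0; Z[6]=0
i=7: fresh scan; Z[7]=0
i=8: fresh scan; Z[8]=3 extend→box=[8,11)
i=9: min(r-i=2, Z[1]=0)=0; Z[9]=0
i=10: min(r-i=1, Z[2]=2)=1; Z[10]=1
i=11: fresh scan; Z[11]=2 extend→box=[11,13)
i=12: min(r-i=1, Z[1]=0)=0; Z[12]=0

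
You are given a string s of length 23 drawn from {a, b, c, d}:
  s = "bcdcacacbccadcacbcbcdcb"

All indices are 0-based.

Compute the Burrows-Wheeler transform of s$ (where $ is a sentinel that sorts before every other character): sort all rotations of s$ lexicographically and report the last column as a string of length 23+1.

rank  rotation                  last
    0  $bcdcacacbccadcacbcbcdcb  b
    1  acacbccadcacbcbcdcb$bcdc  c
    2  acbcbcdcb$bcdcacacbccadc  c
    3  acbccadcacbcbcdcb$bcdcac  c
    4  adcacbcbcdcb$bcdcacacbcc  c
    5  b$bcdcacacbccadcacbcbcdc  c
    6  bcbcdcb$bcdcacacbccadcac  c
    7  bccadcacbcbcdcb$bcdcacac  c
    8  bcdcacacbccadcacbcbcdcb$  $
    9  bcdcb$bcdcacacbccadcacbc  c
   10  cacacbccadcacbcbcdcb$bcd  d
   11  cacbcbcdcb$bcdcacacbccad  d
   12  cacbccadcacbcbcdcb$bcdca  a
   13  cadcacbcbcdcb$bcdcacacbc  c
   14  cb$bcdcacacbccadcacbcbcd  d
   15  cbcbcdcb$bcdcacacbccadca  a
   16  cbccadcacbcbcdcb$bcdcaca  a
   17  cbcdcb$bcdcacacbccadcacb  b
   18  ccadcacbcbcdcb$bcdcacacb  b
   19  cdcacacbccadcacbcbcdcb$b  b
   20  cdcb$bcdcacacbccadcacbcb  b
   21  dcacacbccadcacbcbcdcb$bc  c
   22  dcacbcbcdcb$bcdcacacbcca  a
   23  dcb$bcdcacacbccadcacbcbc  c

bccccccc$cddacdaabbbbcac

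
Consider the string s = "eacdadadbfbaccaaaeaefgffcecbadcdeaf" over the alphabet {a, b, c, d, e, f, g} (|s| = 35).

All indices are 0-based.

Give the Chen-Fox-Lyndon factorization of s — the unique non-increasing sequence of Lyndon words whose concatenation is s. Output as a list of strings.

["e", "acdadadbfb", "acc", "aaaeaefgffcecbadcdeaf"]

emit factor 1: 'e' (i=0, period=1)
emit factor 2: 'acdadadbfb' (i=1, period=10)
emit factor 3: 'acc' (i=11, period=3)
emit factor 4: 'aaaeaefgffcecbadcdeaf' (i=14, period=21)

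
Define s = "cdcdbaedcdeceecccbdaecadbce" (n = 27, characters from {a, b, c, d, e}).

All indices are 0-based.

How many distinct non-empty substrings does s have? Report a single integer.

346

rank | idx | suffix
   0 |  22 | adbce
   1 |  19 | aecadbce
   2 |   5 | aedcdeceecccbdaecadbce
   3 |   4 | baedcdeceecccbdaecadbce
   4 |  24 | bce
   5 |  17 | bdaecadbce
   6 |  21 | cadbce
   7 |  16 | cbdaecadbce
   8 |  15 | ccbdaecadbce
   9 |  14 | cccbdaecadbce
  10 |   2 | cdbaedcdeceecccbdaecadbce
  11 |   0 | cdcdbaedcdeceecccbdaecadbce
  12 |   8 | cdeceecccbdaecadbce
  13 |  25 | ce
  14 |  11 | ceecccbdaecadbce
  15 |  18 | daecadbce
  16 |   3 | dbaedcdeceecccbdaecadbce
  17 |  23 | dbce
  18 |   1 | dcdbaedcdeceecccbdaecadbce
  19 |   7 | dcdeceecccbdaecadbce
  20 |   9 | deceecccbdaecadbce
  21 |  26 | e
  22 |  20 | ecadbce
  23 |  13 | ecccbdaecadbce
  24 |  10 | eceecccbdaecadbce
  25 |   6 | edcdeceecccbdaecadbce
  26 |  12 | eecccbdaecadbce

SA = [22, 19, 5, 4, 24, 17, 21, 16, 15, 14, 2, 0, 8, 25, 11, 18, 3, 23, 1, 7, 9, 26, 20, 13, 10, 6, 12]
i: (SA[i-1],SA[i]) lcp shared
  1: (22,19) 1 'a'
  2: (19,5) 2 'ae'
  3: (5,4) 0 ''
  4: (4,24) 1 'b'
  5: (24,17) 1 'b'
  6: (17,21) 0 ''
  7: (21,16) 1 'c'
  8: (16,15) 1 'c'
  9: (15,14) 2 'cc'
  10: (14,2) 1 'c'
  11: (2,0) 2 'cd'
  12: (0,8) 2 'cd'
  13: (8,25) 1 'c'
  14: (25,11) 2 'ce'
  15: (11,18) 0 ''
  16: (18,3) 1 'd'
  17: (3,23) 2 'db'
  18: (23,1) 1 'd'
  19: (1,7) 3 'dcd'
  20: (7,9) 1 'd'
  21: (9,26) 0 ''
  22: (26,20) 1 'e'
  23: (20,13) 2 'ec'
  24: (13,10) 2 'ec'
  25: (10,6) 1 'e'
  26: (6,12) 1 'e'

n(n+1)/2 = 27·28/2 = 378
Σ LCP = 0 + 1 + 2 + 0 + 1 + 1 + 0 + 1 + 1 + 2 + 1 + 2 + 2 + 1 + 2 + 0 + 1 + 2 + 1 + 3 + 1 + 0 + 1 + 2 + 2 + 1 + 1 = 32
distinct = 378 − 32 = 346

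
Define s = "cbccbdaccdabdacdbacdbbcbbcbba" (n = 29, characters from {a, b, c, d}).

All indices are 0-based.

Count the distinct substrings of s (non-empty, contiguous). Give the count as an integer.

381

sorted suffixes:
  #0 SA[0]=28  'a'
  #1 SA[1]=10  'abdacdbacdbbcbbcbba'
  #2 SA[2]=6  'accdabdacdbacdbbcbbcbba'
  #3 SA[3]=13  'acdbacdbbcbbcbba'
  #4 SA[4]=17  'acdbbcbbcbba'
  #5 SA[5]=27  'ba'
  #6 SA[6]=16  'bacdbbcbbcbba'
  #7 SA[7]=26  'bba'
  #8 SA[8]=23  'bbcbba'
  #9 SA[9]=20  'bbcbbcbba'
  #10 SA[10]=24  'bcbba'
  #11 SA[11]=21  'bcbbcbba'
  #12 SA[12]=1  'bccbdaccdabdacdbacdbbcbbcbba'
  #13 SA[13]=4  'bdaccdabdacdbacdbbcbbcbba'
  #14 SA[14]=11  'bdacdbacdbbcbbcbba'
  #15 SA[15]=25  'cbba'
  #16 SA[16]=22  'cbbcbba'
  #17 SA[17]=0  'cbccbdaccdabdacdbacdbbcbbcbba'
  #18 SA[18]=3  'cbdaccdabdacdbacdbbcbbcbba'
  #19 SA[19]=2  'ccbdaccdabdacdbacdbbcbbcbba'
  #20 SA[20]=7  'ccdabdacdbacdbbcbbcbba'
  #21 SA[21]=8  'cdabdacdbacdbbcbbcbba'
  #22 SA[22]=14  'cdbacdbbcbbcbba'
  #23 SA[23]=18  'cdbbcbbcbba'
  #24 SA[24]=9  'dabdacdbacdbbcbbcbba'
  #25 SA[25]=5  'daccdabdacdbacdbbcbbcbba'
  #26 SA[26]=12  'dacdbacdbbcbbcbba'
  #27 SA[27]=15  'dbacdbbcbbcbba'
  #28 SA[28]=19  'dbbcbbcbba'

SA = [28, 10, 6, 13, 17, 27, 16, 26, 23, 20, 24, 21, 1, 4, 11, 25, 22, 0, 3, 2, 7, 8, 14, 18, 9, 5, 12, 15, 19]
[i] adj suffixes → lcp
  [1] 28/10 → 1 ('a')
  [2] 10/6 → 1 ('a')
  [3] 6/13 → 2 ('ac')
  [4] 13/17 → 4 ('acdb')
  [5] 17/27 → 0 ('')
  [6] 27/16 → 2 ('ba')
  [7] 16/26 → 1 ('b')
  [8] 26/23 → 2 ('bb')
  [9] 23/20 → 5 ('bbcbb')
  [10] 20/24 → 1 ('b')
  [11] 24/21 → 4 ('bcbb')
  [12] 21/1 → 2 ('bc')
  [13] 1/4 → 1 ('b')
  [14] 4/11 → 4 ('bdac')
  [15] 11/25 → 0 ('')
  [16] 25/22 → 3 ('cbb')
  [17] 22/0 → 2 ('cb')
  [18] 0/3 → 2 ('cb')
  [19] 3/2 → 1 ('c')
  [20] 2/7 → 2 ('cc')
  [21] 7/8 → 1 ('c')
  [22] 8/14 → 2 ('cd')
  [23] 14/18 → 3 ('cdb')
  [24] 18/9 → 0 ('')
  [25] 9/5 → 2 ('da')
  [26] 5/12 → 3 ('dac')
  [27] 12/15 → 1 ('d')
  [28] 15/19 → 2 ('db')

n(n+1)/2 = 29·30/2 = 435
Σ LCP = 0 + 1 + 1 + 2 + 4 + 0 + 2 + 1 + 2 + 5 + 1 + 4 + 2 + 1 + 4 + 0 + 3 + 2 + 2 + 1 + 2 + 1 + 2 + 3 + 0 + 2 + 3 + 1 + 2 = 54
distinct = 435 − 54 = 381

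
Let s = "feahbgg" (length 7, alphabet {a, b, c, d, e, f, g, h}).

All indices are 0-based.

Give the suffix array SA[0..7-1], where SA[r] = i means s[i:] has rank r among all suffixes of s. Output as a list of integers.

sorted suffixes:
  #0 SA[0]=2  'ahbgg'
  #1 SA[1]=4  'bgg'
  #2 SA[2]=1  'eahbgg'
  #3 SA[3]=0  'feahbgg'
  #4 SA[4]=6  'g'
  #5 SA[5]=5  'gg'
  #6 SA[6]=3  'hbgg'

[2, 4, 1, 0, 6, 5, 3]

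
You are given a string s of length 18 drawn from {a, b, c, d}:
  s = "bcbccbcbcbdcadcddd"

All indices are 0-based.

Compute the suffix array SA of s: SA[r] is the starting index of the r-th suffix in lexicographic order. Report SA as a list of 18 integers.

[12, 5, 0, 7, 2, 9, 11, 4, 6, 1, 8, 3, 14, 17, 10, 13, 16, 15]

rank→(start, suffix):
  0 → (12, 'adcddd')
  1 → (5, 'bcbcbdcadcddd')
  2 → (0, 'bcbccbcbcbdcadcddd')
  3 → (7, 'bcbdcadcddd')
  4 → (2, 'bccbcbcbdcadcddd')
  5 → (9, 'bdcadcddd')
  6 → (11, 'cadcddd')
  7 → (4, 'cbcbcbdcadcddd')
  8 → (6, 'cbcbdcadcddd')
  9 → (1, 'cbccbcbcbdcadcddd')
  10 → (8, 'cbdcadcddd')
  11 → (3, 'ccbcbcbdcadcddd')
  12 → (14, 'cddd')
  13 → (17, 'd')
  14 → (10, 'dcadcddd')
  15 → (13, 'dcddd')
  16 → (16, 'dd')
  17 → (15, 'ddd')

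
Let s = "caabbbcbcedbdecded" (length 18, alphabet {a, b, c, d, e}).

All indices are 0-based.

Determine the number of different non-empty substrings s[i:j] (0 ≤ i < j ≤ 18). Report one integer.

rank | idx | suffix
   0 |   1 | aabbbcbcedbdecded
   1 |   2 | abbbcbcedbdecded
   2 |   3 | bbbcbcedbdecded
   3 |   4 | bbcbcedbdecded
   4 |   5 | bcbcedbdecded
   5 |   7 | bcedbdecded
   6 |  11 | bdecded
   7 |   0 | caabbbcbcedbdecded
   8 |   6 | cbcedbdecded
   9 |  14 | cded
  10 |   8 | cedbdecded
  11 |  17 | d
  12 |  10 | dbdecded
  13 |  12 | decded
  14 |  15 | ded
  15 |  13 | ecded
  16 |  16 | ed
  17 |   9 | edbdecded

SA = [1, 2, 3, 4, 5, 7, 11, 0, 6, 14, 8, 17, 10, 12, 15, 13, 16, 9]
rank  pair      lcp
   1  s[1:],s[2:]  1  'a'
   2  s[2:],s[3:]  0  ''
   3  s[3:],s[4:]  2  'bb'
   4  s[4:],s[5:]  1  'b'
   5  s[5:],s[7:]  2  'bc'
   6  s[7:],s[11:]  1  'b'
   7  s[11:],s[0:]  0  ''
   8  s[0:],s[6:]  1  'c'
   9  s[6:],s[14:]  1  'c'
  10  s[14:],s[8:]  1  'c'
  11  s[8:],s[17:]  0  ''
  12  s[17:],s[10:]  1  'd'
  13  s[10:],s[12:]  1  'd'
  14  s[12:],s[15:]  2  'de'
  15  s[15:],s[13:]  0  ''
  16  s[13:],s[16:]  1  'e'
  17  s[16:],s[9:]  2  'ed'

n(n+1)/2 = 18·19/2 = 171
Σ LCP = 0 + 1 + 0 + 2 + 1 + 2 + 1 + 0 + 1 + 1 + 1 + 0 + 1 + 1 + 2 + 0 + 1 + 2 = 17
distinct = 171 − 17 = 154

154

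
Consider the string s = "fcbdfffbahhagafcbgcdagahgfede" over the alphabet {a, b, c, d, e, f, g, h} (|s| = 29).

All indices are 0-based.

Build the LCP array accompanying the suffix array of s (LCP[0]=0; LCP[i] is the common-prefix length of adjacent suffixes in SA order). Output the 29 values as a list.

rank→(start, suffix):
  0 → (13, 'afcbgcdagahgfede')
  1 → (11, 'agafcbgcdagahgfede')
  2 → (20, 'agahgfede')
  3 → (22, 'ahgfede')
  4 → (8, 'ahhagafcbgcdagahgfede')
  5 → (7, 'bahhagafcbgcdagahgfede')
  6 → (2, 'bdfffbahhagafcbgcdagahgfede')
  7 → (16, 'bgcdagahgfede')
  8 → (1, 'cbdfffbahhagafcbgcdagahgfede')
  9 → (15, 'cbgcdagahgfede')
  10 → (18, 'cdagahgfede')
  11 → (19, 'dagahgfede')
  12 → (27, 'de')
  13 → (3, 'dfffbahhagafcbgcdagahgfede')
  14 → (28, 'e')
  15 → (26, 'ede')
  16 → (6, 'fbahhagafcbgcdagahgfede')
  17 → (0, 'fcbdfffbahhagafcbgcdagahgfede')
  18 → (14, 'fcbgcdagahgfede')
  19 → (25, 'fede')
  20 → (5, 'ffbahhagafcbgcdagahgfede')
  21 → (4, 'fffbahhagafcbgcdagahgfede')
  22 → (12, 'gafcbgcdagahgfede')
  23 → (21, 'gahgfede')
  24 → (17, 'gcdagahgfede')
  25 → (24, 'gfede')
  26 → (10, 'hagafcbgcdagahgfede')
  27 → (23, 'hgfede')
  28 → (9, 'hhagafcbgcdagahgfede')

SA = [13, 11, 20, 22, 8, 7, 2, 16, 1, 15, 18, 19, 27, 3, 28, 26, 6, 0, 14, 25, 5, 4, 12, 21, 17, 24, 10, 23, 9]
rank  pair      lcp
   1  s[13:],s[11:]  1  'a'
   2  s[11:],s[20:]  3  'aga'
   3  s[20:],s[22:]  1  'a'
   4  s[22:],s[8:]  2  'ah'
   5  s[8:],s[7:]  0  ''
   6  s[7:],s[2:]  1  'b'
   7  s[2:],s[16:]  1  'b'
   8  s[16:],s[1:]  0  ''
   9  s[1:],s[15:]  2  'cb'
  10  s[15:],s[18:]  1  'c'
  11  s[18:],s[19:]  0  ''
  12  s[19:],s[27:]  1  'd'
  13  s[27:],s[3:]  1  'd'
  14  s[3:],s[28:]  0  ''
  15  s[28:],s[26:]  1  'e'
  16  s[26:],s[6:]  0  ''
  17  s[6:],s[0:]  1  'f'
  18  s[0:],s[14:]  3  'fcb'
  19  s[14:],s[25:]  1  'f'
  20  s[25:],s[5:]  1  'f'
  21  s[5:],s[4:]  2  'ff'
  22  s[4:],s[12:]  0  ''
  23  s[12:],s[21:]  2  'ga'
  24  s[21:],s[17:]  1  'g'
  25  s[17:],s[24:]  1  'g'
  26  s[24:],s[10:]  0  ''
  27  s[10:],s[23:]  1  'h'
  28  s[23:],s[9:]  1  'h'

[0, 1, 3, 1, 2, 0, 1, 1, 0, 2, 1, 0, 1, 1, 0, 1, 0, 1, 3, 1, 1, 2, 0, 2, 1, 1, 0, 1, 1]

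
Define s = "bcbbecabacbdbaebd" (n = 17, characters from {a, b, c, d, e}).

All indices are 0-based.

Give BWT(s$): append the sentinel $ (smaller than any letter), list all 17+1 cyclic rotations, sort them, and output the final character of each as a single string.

dcbbadc$ecbebabbab

rank  rotation            last
    0  $bcbbecabacbdbaebd  d
    1  abacbdbaebd$bcbbec  c
    2  acbdbaebd$bcbbecab  b
    3  aebd$bcbbecabacbdb  b
    4  bacbdbaebd$bcbbeca  a
    5  baebd$bcbbecabacbd  d
    6  bbecabacbdbaebd$bc  c
    7  bcbbecabacbdbaebd$  $
    8  bd$bcbbecabacbdbae  e
    9  bdbaebd$bcbbecabac  c
   10  becabacbdbaebd$bcb  b
   11  cabacbdbaebd$bcbbe  e
   12  cbbecabacbdbaebd$b  b
   13  cbdbaebd$bcbbecaba  a
   14  d$bcbbecabacbdbaeb  b
   15  dbaebd$bcbbecabacb  b
   16  ebd$bcbbecabacbdba  a
   17  ecabacbdbaebd$bcbb  b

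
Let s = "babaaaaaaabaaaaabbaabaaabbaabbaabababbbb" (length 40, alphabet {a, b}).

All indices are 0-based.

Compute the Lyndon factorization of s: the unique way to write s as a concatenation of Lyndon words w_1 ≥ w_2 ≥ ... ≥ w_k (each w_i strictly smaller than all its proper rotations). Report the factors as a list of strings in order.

emit factor 1: 'b' (i=0, period=1)
emit factor 2: 'ab' (i=1, period=2)
emit factor 3: 'aaaaaaabaaaaabbaabaaabbaabbaabababbbb' (i=3, period=37)

["b", "ab", "aaaaaaabaaaaabbaabaaabbaabbaabababbbb"]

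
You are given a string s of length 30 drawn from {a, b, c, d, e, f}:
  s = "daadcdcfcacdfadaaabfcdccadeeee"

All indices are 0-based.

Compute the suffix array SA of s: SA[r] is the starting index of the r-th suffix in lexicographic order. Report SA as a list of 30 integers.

[15, 16, 1, 17, 9, 13, 2, 24, 18, 8, 23, 22, 20, 4, 10, 6, 14, 0, 21, 3, 5, 25, 11, 29, 28, 27, 26, 12, 7, 19]

sorted suffixes:
  #0 SA[0]=15  'aaabfcdccadeeee'
  #1 SA[1]=16  'aabfcdccadeeee'
  #2 SA[2]=1  'aadcdcfcacdfadaaabfcdccadeeee'
  #3 SA[3]=17  'abfcdccadeeee'
  #4 SA[4]=9  'acdfadaaabfcdccadeeee'
  #5 SA[5]=13  'adaaabfcdccadeeee'
  #6 SA[6]=2  'adcdcfcacdfadaaabfcdccadeeee'
  #7 SA[7]=24  'adeeee'
  #8 SA[8]=18  'bfcdccadeeee'
  #9 SA[9]=8  'cacdfadaaabfcdccadeeee'
  #10 SA[10]=23  'cadeeee'
  #11 SA[11]=22  'ccadeeee'
  #12 SA[12]=20  'cdccadeeee'
  #13 SA[13]=4  'cdcfcacdfadaaabfcdccadeeee'
  #14 SA[14]=10  'cdfadaaabfcdccadeeee'
  #15 SA[15]=6  'cfcacdfadaaabfcdccadeeee'
  #16 SA[16]=14  'daaabfcdccadeeee'
  #17 SA[17]=0  'daadcdcfcacdfadaaabfcdccadeeee'
  #18 SA[18]=21  'dccadeeee'
  #19 SA[19]=3  'dcdcfcacdfadaaabfcdccadeeee'
  #20 SA[20]=5  'dcfcacdfadaaabfcdccadeeee'
  #21 SA[21]=25  'deeee'
  #22 SA[22]=11  'dfadaaabfcdccadeeee'
  #23 SA[23]=29  'e'
  #24 SA[24]=28  'ee'
  #25 SA[25]=27  'eee'
  #26 SA[26]=26  'eeee'
  #27 SA[27]=12  'fadaaabfcdccadeeee'
  #28 SA[28]=7  'fcacdfadaaabfcdccadeeee'
  #29 SA[29]=19  'fcdccadeeee'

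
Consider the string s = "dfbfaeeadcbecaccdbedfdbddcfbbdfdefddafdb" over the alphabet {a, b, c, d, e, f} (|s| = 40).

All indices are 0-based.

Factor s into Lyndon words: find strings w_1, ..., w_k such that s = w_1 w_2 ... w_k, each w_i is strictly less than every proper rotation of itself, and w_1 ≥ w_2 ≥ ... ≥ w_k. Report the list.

["df", "bf", "aee", "adcbec", "accdbedfdbddcfbbdfdefddafdb"]

emit factor 1: 'df' (i=0, period=2)
emit factor 2: 'bf' (i=2, period=2)
emit factor 3: 'aee' (i=4, period=3)
emit factor 4: 'adcbec' (i=7, period=6)
emit factor 5: 'accdbedfdbddcfbbdfdefddafdb' (i=13, period=27)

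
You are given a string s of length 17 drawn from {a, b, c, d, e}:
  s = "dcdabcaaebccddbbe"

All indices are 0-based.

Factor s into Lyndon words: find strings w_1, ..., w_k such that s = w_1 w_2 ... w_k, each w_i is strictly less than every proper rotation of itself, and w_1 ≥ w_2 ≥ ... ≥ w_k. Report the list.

["d", "cd", "abc", "aaebccddbbe"]

emit factor 1: 'd' (i=0, period=1)
emit factor 2: 'cd' (i=1, period=2)
emit factor 3: 'abc' (i=3, period=3)
emit factor 4: 'aaebccddbbe' (i=6, period=11)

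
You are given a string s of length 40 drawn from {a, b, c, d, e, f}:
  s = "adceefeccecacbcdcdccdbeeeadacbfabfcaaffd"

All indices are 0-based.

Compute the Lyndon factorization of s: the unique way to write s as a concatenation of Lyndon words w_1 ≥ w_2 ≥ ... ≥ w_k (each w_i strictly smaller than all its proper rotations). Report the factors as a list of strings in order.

emit factor 1: 'adceefeccec' (i=0, period=11)
emit factor 2: 'acbcdcdccdbeeeadacbf' (i=11, period=20)
emit factor 3: 'abfc' (i=31, period=4)
emit factor 4: 'aaffd' (i=35, period=5)

["adceefeccec", "acbcdcdccdbeeeadacbf", "abfc", "aaffd"]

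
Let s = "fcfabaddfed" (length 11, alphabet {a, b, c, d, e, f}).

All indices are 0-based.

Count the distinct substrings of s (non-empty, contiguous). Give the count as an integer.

rank→(start, suffix):
  0 → (3, 'abaddfed')
  1 → (5, 'addfed')
  2 → (4, 'baddfed')
  3 → (1, 'cfabaddfed')
  4 → (10, 'd')
  5 → (6, 'ddfed')
  6 → (7, 'dfed')
  7 → (9, 'ed')
  8 → (2, 'fabaddfed')
  9 → (0, 'fcfabaddfed')
  10 → (8, 'fed')

SA = [3, 5, 4, 1, 10, 6, 7, 9, 2, 0, 8]
rank  pair      lcp
   1  s[3:],s[5:]  1  'a'
   2  s[5:],s[4:]  0  ''
   3  s[4:],s[1:]  0  ''
   4  s[1:],s[10:]  0  ''
   5  s[10:],s[6:]  1  'd'
   6  s[6:],s[7:]  1  'd'
   7  s[7:],s[9:]  0  ''
   8  s[9:],s[2:]  0  ''
   9  s[2:],s[0:]  1  'f'
  10  s[0:],s[8:]  1  'f'

n(n+1)/2 = 11·12/2 = 66
Σ LCP = 0 + 1 + 0 + 0 + 0 + 1 + 1 + 0 + 0 + 1 + 1 = 5
distinct = 66 − 5 = 61

61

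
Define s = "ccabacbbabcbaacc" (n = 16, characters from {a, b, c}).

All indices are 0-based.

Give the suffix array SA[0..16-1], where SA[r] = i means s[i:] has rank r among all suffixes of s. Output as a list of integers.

rank→(start, suffix):
  0 → (12, 'aacc')
  1 → (2, 'abacbbabcbaacc')
  2 → (8, 'abcbaacc')
  3 → (4, 'acbbabcbaacc')
  4 → (13, 'acc')
  5 → (11, 'baacc')
  6 → (7, 'babcbaacc')
  7 → (3, 'bacbbabcbaacc')
  8 → (6, 'bbabcbaacc')
  9 → (9, 'bcbaacc')
  10 → (15, 'c')
  11 → (1, 'cabacbbabcbaacc')
  12 → (10, 'cbaacc')
  13 → (5, 'cbbabcbaacc')
  14 → (14, 'cc')
  15 → (0, 'ccabacbbabcbaacc')

[12, 2, 8, 4, 13, 11, 7, 3, 6, 9, 15, 1, 10, 5, 14, 0]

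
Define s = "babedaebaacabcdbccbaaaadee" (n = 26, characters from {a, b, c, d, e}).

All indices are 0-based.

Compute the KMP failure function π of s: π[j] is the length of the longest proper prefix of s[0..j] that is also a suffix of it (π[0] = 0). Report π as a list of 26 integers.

[0, 0, 1, 0, 0, 0, 0, 1, 2, 0, 0, 0, 1, 0, 0, 1, 0, 0, 1, 2, 0, 0, 0, 0, 0, 0]

π[0] = 0
j=1 s[j]='a': π[1]=0 (border '')
j=2 s[j]='b': π[2]=1 (border 'b')
j=3 s[j]='e': k: 1→0; π[3]=0 (border '')
j=4 s[j]='d': π[4]=0 (border '')
j=5 s[j]='a': π[5]=0 (border '')
j=6 s[j]='e': π[6]=0 (border '')
j=7 s[j]='b': π[7]=1 (border 'b')
j=8 s[j]='a': π[8]=2 (border 'ba')
j=9 s[j]='a': k: 2→0; π[9]=0 (border '')
j=10 s[j]='c': π[10]=0 (border '')
j=11 s[j]='a': π[11]=0 (border '')
j=12 s[j]='b': π[12]=1 (border 'b')
j=13 s[j]='c': k: 1→0; π[13]=0 (border '')
j=14 s[j]='d': π[14]=0 (border '')
j=15 s[j]='b': π[15]=1 (border 'b')
j=16 s[j]='c': k: 1→0; π[16]=0 (border '')
j=17 s[j]='c': π[17]=0 (border '')
j=18 s[j]='b': π[18]=1 (border 'b')
j=19 s[j]='a': π[19]=2 (border 'ba')
j=20 s[j]='a': k: 2→0; π[20]=0 (border '')
j=21 s[j]='a': π[21]=0 (border '')
j=22 s[j]='a': π[22]=0 (border '')
j=23 s[j]='d': π[23]=0 (border '')
j=24 s[j]='e': π[24]=0 (border '')
j=25 s[j]='e': π[25]=0 (border '')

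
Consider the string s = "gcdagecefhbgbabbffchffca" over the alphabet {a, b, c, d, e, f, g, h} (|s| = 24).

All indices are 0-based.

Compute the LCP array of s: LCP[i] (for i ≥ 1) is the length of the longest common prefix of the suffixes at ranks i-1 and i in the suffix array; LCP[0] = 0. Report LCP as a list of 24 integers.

rank→(start, suffix):
  0 → (23, 'a')
  1 → (13, 'abbffchffca')
  2 → (3, 'agecefhbgbabbffchffca')
  3 → (12, 'babbffchffca')
  4 → (14, 'bbffchffca')
  5 → (15, 'bffchffca')
  6 → (10, 'bgbabbffchffca')
  7 → (22, 'ca')
  8 → (1, 'cdagecefhbgbabbffchffca')
  9 → (6, 'cefhbgbabbffchffca')
  10 → (18, 'chffca')
  11 → (2, 'dagecefhbgbabbffchffca')
  12 → (5, 'ecefhbgbabbffchffca')
  13 → (7, 'efhbgbabbffchffca')
  14 → (21, 'fca')
  15 → (17, 'fchffca')
  16 → (20, 'ffca')
  17 → (16, 'ffchffca')
  18 → (8, 'fhbgbabbffchffca')
  19 → (11, 'gbabbffchffca')
  20 → (0, 'gcdagecefhbgbabbffchffca')
  21 → (4, 'gecefhbgbabbffchffca')
  22 → (9, 'hbgbabbffchffca')
  23 → (19, 'hffca')

SA = [23, 13, 3, 12, 14, 15, 10, 22, 1, 6, 18, 2, 5, 7, 21, 17, 20, 16, 8, 11, 0, 4, 9, 19]
[i] adj suffixes → lcp
  [1] 23/13 → 1 ('a')
  [2] 13/3 → 1 ('a')
  [3] 3/12 → 0 ('')
  [4] 12/14 → 1 ('b')
  [5] 14/15 → 1 ('b')
  [6] 15/10 → 1 ('b')
  [7] 10/22 → 0 ('')
  [8] 22/1 → 1 ('c')
  [9] 1/6 → 1 ('c')
  [10] 6/18 → 1 ('c')
  [11] 18/2 → 0 ('')
  [12] 2/5 → 0 ('')
  [13] 5/7 → 1 ('e')
  [14] 7/21 → 0 ('')
  [15] 21/17 → 2 ('fc')
  [16] 17/20 → 1 ('f')
  [17] 20/16 → 3 ('ffc')
  [18] 16/8 → 1 ('f')
  [19] 8/11 → 0 ('')
  [20] 11/0 → 1 ('g')
  [21] 0/4 → 1 ('g')
  [22] 4/9 → 0 ('')
  [23] 9/19 → 1 ('h')

[0, 1, 1, 0, 1, 1, 1, 0, 1, 1, 1, 0, 0, 1, 0, 2, 1, 3, 1, 0, 1, 1, 0, 1]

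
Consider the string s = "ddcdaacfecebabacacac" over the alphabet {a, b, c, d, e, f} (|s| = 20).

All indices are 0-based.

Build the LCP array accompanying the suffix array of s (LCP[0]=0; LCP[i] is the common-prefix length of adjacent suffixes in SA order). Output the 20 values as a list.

sorted suffixes:
  #0 SA[0]=4  'aacfecebabacacac'
  #1 SA[1]=12  'abacacac'
  #2 SA[2]=18  'ac'
  #3 SA[3]=16  'acac'
  #4 SA[4]=14  'acacac'
  #5 SA[5]=5  'acfecebabacacac'
  #6 SA[6]=11  'babacacac'
  #7 SA[7]=13  'bacacac'
  #8 SA[8]=19  'c'
  #9 SA[9]=17  'cac'
  #10 SA[10]=15  'cacac'
  #11 SA[11]=2  'cdaacfecebabacacac'
  #12 SA[12]=9  'cebabacacac'
  #13 SA[13]=6  'cfecebabacacac'
  #14 SA[14]=3  'daacfecebabacacac'
  #15 SA[15]=1  'dcdaacfecebabacacac'
  #16 SA[16]=0  'ddcdaacfecebabacacac'
  #17 SA[17]=10  'ebabacacac'
  #18 SA[18]=8  'ecebabacacac'
  #19 SA[19]=7  'fecebabacacac'

SA = [4, 12, 18, 16, 14, 5, 11, 13, 19, 17, 15, 2, 9, 6, 3, 1, 0, 10, 8, 7]
i: (SA[i-1],SA[i]) lcp shared
  1: (4,12) 1 'a'
  2: (12,18) 1 'a'
  3: (18,16) 2 'ac'
  4: (16,14) 4 'acac'
  5: (14,5) 2 'ac'
  6: (5,11) 0 ''
  7: (11,13) 2 'ba'
  8: (13,19) 0 ''
  9: (19,17) 1 'c'
  10: (17,15) 3 'cac'
  11: (15,2) 1 'c'
  12: (2,9) 1 'c'
  13: (9,6) 1 'c'
  14: (6,3) 0 ''
  15: (3,1) 1 'd'
  16: (1,0) 1 'd'
  17: (0,10) 0 ''
  18: (10,8) 1 'e'
  19: (8,7) 0 ''

[0, 1, 1, 2, 4, 2, 0, 2, 0, 1, 3, 1, 1, 1, 0, 1, 1, 0, 1, 0]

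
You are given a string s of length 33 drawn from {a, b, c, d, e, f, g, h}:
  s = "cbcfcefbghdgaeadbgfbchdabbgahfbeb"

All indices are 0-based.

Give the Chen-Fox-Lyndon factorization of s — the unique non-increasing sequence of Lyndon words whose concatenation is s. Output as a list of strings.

emit factor 1: 'c' (i=0, period=1)
emit factor 2: 'bcfcefbghdg' (i=1, period=11)
emit factor 3: 'ae' (i=12, period=2)
emit factor 4: 'adbgfbchd' (i=14, period=9)
emit factor 5: 'abbgahfbeb' (i=23, period=10)

["c", "bcfcefbghdg", "ae", "adbgfbchd", "abbgahfbeb"]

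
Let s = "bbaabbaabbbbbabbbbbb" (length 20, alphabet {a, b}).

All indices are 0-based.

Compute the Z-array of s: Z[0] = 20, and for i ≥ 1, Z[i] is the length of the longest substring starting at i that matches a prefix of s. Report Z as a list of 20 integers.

[20, 1, 0, 0, 6, 1, 0, 0, 2, 2, 2, 3, 1, 0, 2, 2, 2, 2, 2, 1]

Z[0]=20
i=1: fresh scan; Z[1]=1 scan→box=[1,2)
i=2: fresh scan; Z[2]=0
i=3: fresh scan; Z[3]=0
i=4: fresh scan; Z[4]=6 scan→box=[4,10)
i=5: min(r-i=5, Z[1]=1)=1; Z[5]=1
i=6: min(r-i=4, Z[2]=0)=0; Z[6]=0
i=7: min(r-i=3, Z[3]=0)=0; Z[7]=0
i=8: min(r-i=2, Z[4]=6)=2; Z[8]=2
i=9: min(r-i=1, Z[5]=1)=1; Z[9]=2 scan→box=[9,11)
i=10: min(r-i=1, Z[1]=1)=1; Z[10]=2 scan→box=[10,12)
i=11: min(r-i=1, Z[1]=1)=1; Z[11]=3 scan→box=[11,14)
i=12: min(r-i=2, Z[1]=1)=1; Z[12]=1
i=13: min(r-i=1, Z[2]=0)=0; Z[13]=0
i=14: fresh scan; Z[14]=2 scan→box=[14,16)
i=15: min(r-i=1, Z[1]=1)=1; Z[15]=2 scan→box=[15,17)
i=16: min(r-i=1, Z[1]=1)=1; Z[16]=2 scan→box=[16,18)
i=17: min(r-i=1, Z[1]=1)=1; Z[17]=2 scan→box=[17,19)
i=18: min(r-i=1, Z[1]=1)=1; Z[18]=2 scan→box=[18,20)
i=19: min(r-i=1, Z[1]=1)=1; Z[19]=1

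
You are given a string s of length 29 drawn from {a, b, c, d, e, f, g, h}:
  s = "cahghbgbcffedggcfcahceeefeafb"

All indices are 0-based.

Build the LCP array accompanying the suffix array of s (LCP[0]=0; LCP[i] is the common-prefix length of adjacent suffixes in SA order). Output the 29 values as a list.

[0, 1, 2, 0, 1, 1, 0, 3, 1, 1, 2, 0, 0, 1, 1, 2, 1, 0, 1, 1, 2, 1, 0, 1, 1, 1, 0, 1, 1]

sorted suffixes:
  #0 SA[0]=26  'afb'
  #1 SA[1]=18  'ahceeefeafb'
  #2 SA[2]=1  'ahghbgbcffedggcfcahceeefeafb'
  #3 SA[3]=28  'b'
  #4 SA[4]=7  'bcffedggcfcahceeefeafb'
  #5 SA[5]=5  'bgbcffedggcfcahceeefeafb'
  #6 SA[6]=17  'cahceeefeafb'
  #7 SA[7]=0  'cahghbgbcffedggcfcahceeefeafb'
  #8 SA[8]=20  'ceeefeafb'
  #9 SA[9]=15  'cfcahceeefeafb'
  #10 SA[10]=8  'cffedggcfcahceeefeafb'
  #11 SA[11]=12  'dggcfcahceeefeafb'
  #12 SA[12]=25  'eafb'
  #13 SA[13]=11  'edggcfcahceeefeafb'
  #14 SA[14]=21  'eeefeafb'
  #15 SA[15]=22  'eefeafb'
  #16 SA[16]=23  'efeafb'
  #17 SA[17]=27  'fb'
  #18 SA[18]=16  'fcahceeefeafb'
  #19 SA[19]=24  'feafb'
  #20 SA[20]=10  'fedggcfcahceeefeafb'
  #21 SA[21]=9  'ffedggcfcahceeefeafb'
  #22 SA[22]=6  'gbcffedggcfcahceeefeafb'
  #23 SA[23]=14  'gcfcahceeefeafb'
  #24 SA[24]=13  'ggcfcahceeefeafb'
  #25 SA[25]=3  'ghbgbcffedggcfcahceeefeafb'
  #26 SA[26]=4  'hbgbcffedggcfcahceeefeafb'
  #27 SA[27]=19  'hceeefeafb'
  #28 SA[28]=2  'hghbgbcffedggcfcahceeefeafb'

SA = [26, 18, 1, 28, 7, 5, 17, 0, 20, 15, 8, 12, 25, 11, 21, 22, 23, 27, 16, 24, 10, 9, 6, 14, 13, 3, 4, 19, 2]
rank  pair      lcp
   1  s[26:],s[18:]  1  'a'
   2  s[18:],s[1:]  2  'ah'
   3  s[1:],s[28:]  0  ''
   4  s[28:],s[7:]  1  'b'
   5  s[7:],s[5:]  1  'b'
   6  s[5:],s[17:]  0  ''
   7  s[17:],s[0:]  3  'cah'
   8  s[0:],s[20:]  1  'c'
   9  s[20:],s[15:]  1  'c'
  10  s[15:],s[8:]  2  'cf'
  11  s[8:],s[12:]  0  ''
  12  s[12:],s[25:]  0  ''
  13  s[25:],s[11:]  1  'e'
  14  s[11:],s[21:]  1  'e'
  15  s[21:],s[22:]  2  'ee'
  16  s[22:],s[23:]  1  'e'
  17  s[23:],s[27:]  0  ''
  18  s[27:],s[16:]  1  'f'
  19  s[16:],s[24:]  1  'f'
  20  s[24:],s[10:]  2  'fe'
  21  s[10:],s[9:]  1  'f'
  22  s[9:],s[6:]  0  ''
  23  s[6:],s[14:]  1  'g'
  24  s[14:],s[13:]  1  'g'
  25  s[13:],s[3:]  1  'g'
  26  s[3:],s[4:]  0  ''
  27  s[4:],s[19:]  1  'h'
  28  s[19:],s[2:]  1  'h'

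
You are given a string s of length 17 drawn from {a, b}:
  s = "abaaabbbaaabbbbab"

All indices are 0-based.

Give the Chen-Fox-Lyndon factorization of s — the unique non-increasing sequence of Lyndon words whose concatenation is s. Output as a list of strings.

["ab", "aaabbbaaabbbbab"]

emit factor 1: 'ab' (i=0, period=2)
emit factor 2: 'aaabbbaaabbbbab' (i=2, period=15)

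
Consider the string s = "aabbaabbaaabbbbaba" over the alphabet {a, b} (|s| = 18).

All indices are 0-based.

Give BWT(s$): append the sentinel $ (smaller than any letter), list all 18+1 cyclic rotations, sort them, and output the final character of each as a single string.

rank  rotation             last
    0  $aabbaabbaaabbbbaba  a
    1  a$aabbaabbaaabbbbab  b
    2  aaabbbbaba$aabbaabb  b
    3  aabbaaabbbbaba$aabb  b
    4  aabbaabbaaabbbbaba$  $
    5  aabbbbaba$aabbaabba  a
    6  aba$aabbaabbaaabbbb  b
    7  abbaaabbbbaba$aabba  a
    8  abbaabbaaabbbbaba$a  a
    9  abbbbaba$aabbaabbaa  a
   10  ba$aabbaabbaaabbbba  a
   11  baaabbbbaba$aabbaab  b
   12  baabbaaabbbbaba$aab  b
   13  baba$aabbaabbaaabbb  b
   14  bbaaabbbbaba$aabbaa  a
   15  bbaabbaaabbbbaba$aa  a
   16  bbaba$aabbaabbaaabb  b
   17  bbbaba$aabbaabbaaab  b
   18  bbbbaba$aabbaabbaaa  a

abbb$abaaaabbbaabba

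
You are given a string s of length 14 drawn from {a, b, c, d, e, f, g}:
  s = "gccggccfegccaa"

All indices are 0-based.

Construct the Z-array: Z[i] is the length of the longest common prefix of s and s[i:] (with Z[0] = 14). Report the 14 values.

Z[0]=14
i=1: i≥r, start 0; Z[1]=0
i=2: i≥r, start 0; Z[2]=0
i=3: i≥r, start 0; Z[3]=1 scan→box=[3,4)
i=4: i≥r, start 0; Z[4]=3 scan→box=[4,7)
i=5: min(r-i=2, Z[1]=0)=0; Z[5]=0
i=6: min(r-i=1, Z[2]=0)=0; Z[6]=0
i=7: i≥r, start 0; Z[7]=0
i=8: i≥r, start 0; Z[8]=0
i=9: i≥r, start 0; Z[9]=3 scan→box=[9,12)
i=10: min(r-i=2, Z[1]=0)=0; Z[10]=0
i=11: min(r-i=1, Z[2]=0)=0; Z[11]=0
i=12: i≥r, start 0; Z[12]=0
i=13: i≥r, start 0; Z[13]=0

[14, 0, 0, 1, 3, 0, 0, 0, 0, 3, 0, 0, 0, 0]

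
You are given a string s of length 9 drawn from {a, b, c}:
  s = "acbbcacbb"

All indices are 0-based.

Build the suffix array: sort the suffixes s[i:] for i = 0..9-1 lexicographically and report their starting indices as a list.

[5, 0, 8, 7, 2, 3, 4, 6, 1]

rank | idx | suffix
   0 |   5 | acbb
   1 |   0 | acbbcacbb
   2 |   8 | b
   3 |   7 | bb
   4 |   2 | bbcacbb
   5 |   3 | bcacbb
   6 |   4 | cacbb
   7 |   6 | cbb
   8 |   1 | cbbcacbb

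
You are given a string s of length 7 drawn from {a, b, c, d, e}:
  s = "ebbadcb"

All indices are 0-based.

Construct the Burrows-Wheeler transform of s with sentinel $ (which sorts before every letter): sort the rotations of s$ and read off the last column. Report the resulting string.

rank  rotation  last
    0  $ebbadcb  b
    1  adcb$ebb  b
    2  b$ebbadc  c
    3  badcb$eb  b
    4  bbadcb$e  e
    5  cb$ebbad  d
    6  dcb$ebba  a
    7  ebbadcb$  $

bbcbeda$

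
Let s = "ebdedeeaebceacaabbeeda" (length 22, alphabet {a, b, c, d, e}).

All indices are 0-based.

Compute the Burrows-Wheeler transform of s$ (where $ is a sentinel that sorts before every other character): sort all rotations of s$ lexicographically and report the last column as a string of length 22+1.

rank  rotation                 last
    0  $ebdedeeaebceacaabbeeda  a
    1  a$ebdedeeaebceacaabbeed  d
    2  aabbeeda$ebdedeeaebceac  c
    3  abbeeda$ebdedeeaebceaca  a
    4  acaabbeeda$ebdedeeaebce  e
    5  aebceacaabbeeda$ebdedee  e
    6  bbeeda$ebdedeeaebceacaa  a
    7  bceacaabbeeda$ebdedeeae  e
    8  bdedeeaebceacaabbeeda$e  e
    9  beeda$ebdedeeaebceacaab  b
   10  caabbeeda$ebdedeeaebcea  a
   11  ceacaabbeeda$ebdedeeaeb  b
   12  da$ebdedeeaebceacaabbee  e
   13  dedeeaebceacaabbeeda$eb  b
   14  deeaebceacaabbeeda$ebde  e
   15  eacaabbeeda$ebdedeeaebc  c
   16  eaebceacaabbeeda$ebdede  e
   17  ebceacaabbeeda$ebdedeea  a
   18  ebdedeeaebceacaabbeeda$  $
   19  eda$ebdedeeaebceacaabbe  e
   20  edeeaebceacaabbeeda$ebd  d
   21  eeaebceacaabbeeda$ebded  d
   22  eeda$ebdedeeaebceacaabb  b

adcaeeaeebabebecea$eddb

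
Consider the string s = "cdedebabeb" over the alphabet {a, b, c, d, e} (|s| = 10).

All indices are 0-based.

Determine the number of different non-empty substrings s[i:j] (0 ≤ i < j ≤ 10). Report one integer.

sorted suffixes:
  #0 SA[0]=6  'abeb'
  #1 SA[1]=9  'b'
  #2 SA[2]=5  'babeb'
  #3 SA[3]=7  'beb'
  #4 SA[4]=0  'cdedebabeb'
  #5 SA[5]=3  'debabeb'
  #6 SA[6]=1  'dedebabeb'
  #7 SA[7]=8  'eb'
  #8 SA[8]=4  'ebabeb'
  #9 SA[9]=2  'edebabeb'

SA = [6, 9, 5, 7, 0, 3, 1, 8, 4, 2]
i: (SA[i-1],SA[i]) lcp shared
  1: (6,9) 0 ''
  2: (9,5) 1 'b'
  3: (5,7) 1 'b'
  4: (7,0) 0 ''
  5: (0,3) 0 ''
  6: (3,1) 2 'de'
  7: (1,8) 0 ''
  8: (8,4) 2 'eb'
  9: (4,2) 1 'e'

n(n+1)/2 = 10·11/2 = 55
Σ LCP = 0 + 0 + 1 + 1 + 0 + 0 + 2 + 0 + 2 + 1 = 7
distinct = 55 − 7 = 48

48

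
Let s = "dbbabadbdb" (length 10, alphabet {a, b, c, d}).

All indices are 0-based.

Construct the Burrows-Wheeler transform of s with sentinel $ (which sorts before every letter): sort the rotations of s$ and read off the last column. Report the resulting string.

bbbdbaddb$a

rank  rotation     last
    0  $dbbabadbdb  b
    1  abadbdb$dbb  b
    2  adbdb$dbbab  b
    3  b$dbbabadbd  d
    4  babadbdb$db  b
    5  badbdb$dbba  a
    6  bbabadbdb$d  d
    7  bdb$dbbabad  d
    8  db$dbbabadb  b
    9  dbbabadbdb$  $
   10  dbdb$dbbaba  a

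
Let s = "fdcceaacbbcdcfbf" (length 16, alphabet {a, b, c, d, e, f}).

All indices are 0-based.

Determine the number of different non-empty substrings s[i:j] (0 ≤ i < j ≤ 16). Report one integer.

125

sorted suffixes:
  #0 SA[0]=5  'aacbbcdcfbf'
  #1 SA[1]=6  'acbbcdcfbf'
  #2 SA[2]=8  'bbcdcfbf'
  #3 SA[3]=9  'bcdcfbf'
  #4 SA[4]=14  'bf'
  #5 SA[5]=7  'cbbcdcfbf'
  #6 SA[6]=2  'cceaacbbcdcfbf'
  #7 SA[7]=10  'cdcfbf'
  #8 SA[8]=3  'ceaacbbcdcfbf'
  #9 SA[9]=12  'cfbf'
  #10 SA[10]=1  'dcceaacbbcdcfbf'
  #11 SA[11]=11  'dcfbf'
  #12 SA[12]=4  'eaacbbcdcfbf'
  #13 SA[13]=15  'f'
  #14 SA[14]=13  'fbf'
  #15 SA[15]=0  'fdcceaacbbcdcfbf'

SA = [5, 6, 8, 9, 14, 7, 2, 10, 3, 12, 1, 11, 4, 15, 13, 0]
[i] adj suffixes → lcp
  [1] 5/6 → 1 ('a')
  [2] 6/8 → 0 ('')
  [3] 8/9 → 1 ('b')
  [4] 9/14 → 1 ('b')
  [5] 14/7 → 0 ('')
  [6] 7/2 → 1 ('c')
  [7] 2/10 → 1 ('c')
  [8] 10/3 → 1 ('c')
  [9] 3/12 → 1 ('c')
  [10] 12/1 → 0 ('')
  [11] 1/11 → 2 ('dc')
  [12] 11/4 → 0 ('')
  [13] 4/15 → 0 ('')
  [14] 15/13 → 1 ('f')
  [15] 13/0 → 1 ('f')

n(n+1)/2 = 16·17/2 = 136
Σ LCP = 0 + 1 + 0 + 1 + 1 + 0 + 1 + 1 + 1 + 1 + 0 + 2 + 0 + 0 + 1 + 1 = 11
distinct = 136 − 11 = 125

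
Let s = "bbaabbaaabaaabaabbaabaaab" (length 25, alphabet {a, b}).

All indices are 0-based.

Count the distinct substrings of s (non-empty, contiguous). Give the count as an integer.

rank | idx | suffix
   0 |  21 | aaab
   1 |   6 | aaabaaabaabbaabaaab
   2 |  10 | aaabaabbaabaaab
   3 |  22 | aab
   4 |  18 | aabaaab
   5 |   7 | aabaaabaabbaabaaab
   6 |  11 | aabaabbaabaaab
   7 |   2 | aabbaaabaaabaabbaabaaab
   8 |  14 | aabbaabaaab
   9 |  23 | ab
  10 |  19 | abaaab
  11 |   8 | abaaabaabbaabaaab
  12 |  12 | abaabbaabaaab
  13 |   3 | abbaaabaaabaabbaabaaab
  14 |  15 | abbaabaaab
  15 |  24 | b
  16 |  20 | baaab
  17 |   5 | baaabaaabaabbaabaaab
  18 |   9 | baaabaabbaabaaab
  19 |  17 | baabaaab
  20 |   1 | baabbaaabaaabaabbaabaaab
  21 |  13 | baabbaabaaab
  22 |   4 | bbaaabaaabaabbaabaaab
  23 |  16 | bbaabaaab
  24 |   0 | bbaabbaaabaaabaabbaabaaab

SA = [21, 6, 10, 22, 18, 7, 11, 2, 14, 23, 19, 8, 12, 3, 15, 24, 20, 5, 9, 17, 1, 13, 4, 16, 0]
rank  pair      lcp
   1  s[21:],s[6:]  4  'aaab'
   2  s[6:],s[10:]  6  'aaabaa'
   3  s[10:],s[22:]  2  'aa'
   4  s[22:],s[18:]  3  'aab'
   5  s[18:],s[7:]  7  'aabaaab'
   6  s[7:],s[11:]  5  'aabaa'
   7  s[11:],s[2:]  3  'aab'
   8  s[2:],s[14:]  6  'aabbaa'
   9  s[14:],s[23:]  1  'a'
  10  s[23:],s[19:]  2  'ab'
  11  s[19:],s[8:]  6  'abaaab'
  12  s[8:],s[12:]  4  'abaa'
  13  s[12:],s[3:]  2  'ab'
  14  s[3:],s[15:]  5  'abbaa'
  15  s[15:],s[24:]  0  ''
  16  s[24:],s[20:]  1  'b'
  17  s[20:],s[5:]  5  'baaab'
  18  s[5:],s[9:]  7  'baaabaa'
  19  s[9:],s[17:]  3  'baa'
  20  s[17:],s[1:]  4  'baab'
  21  s[1:],s[13:]  7  'baabbaa'
  22  s[13:],s[4:]  1  'b'
  23  s[4:],s[16:]  4  'bbaa'
  24  s[16:],s[0:]  5  'bbaab'

n(n+1)/2 = 25·26/2 = 325
Σ LCP = 0 + 4 + 6 + 2 + 3 + 7 + 5 + 3 + 6 + 1 + 2 + 6 + 4 + 2 + 5 + 0 + 1 + 5 + 7 + 3 + 4 + 7 + 1 + 4 + 5 = 93
distinct = 325 − 93 = 232

232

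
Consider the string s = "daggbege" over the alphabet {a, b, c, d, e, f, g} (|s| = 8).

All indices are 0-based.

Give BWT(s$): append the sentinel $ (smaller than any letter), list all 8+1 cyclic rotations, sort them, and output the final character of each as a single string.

edg$gbgea

rank  rotation   last
    0  $daggbege  e
    1  aggbege$d  d
    2  bege$dagg  g
    3  daggbege$  $
    4  e$daggbeg  g
    5  ege$daggb  b
    6  gbege$dag  g
    7  ge$daggbe  e
    8  ggbege$da  a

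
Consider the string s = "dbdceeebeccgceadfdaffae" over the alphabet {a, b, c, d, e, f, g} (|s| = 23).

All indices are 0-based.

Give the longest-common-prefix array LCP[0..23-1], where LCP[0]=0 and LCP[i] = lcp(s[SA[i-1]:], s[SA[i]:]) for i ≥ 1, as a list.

[0, 1, 1, 0, 1, 0, 1, 2, 1, 0, 1, 1, 1, 0, 1, 1, 1, 1, 2, 0, 1, 1, 0]

rank | idx | suffix
   0 |  14 | adfdaffae
   1 |  21 | ae
   2 |  18 | affae
   3 |   1 | bdceeebeccgceadfdaffae
   4 |   7 | beccgceadfdaffae
   5 |   9 | ccgceadfdaffae
   6 |  12 | ceadfdaffae
   7 |   3 | ceeebeccgceadfdaffae
   8 |  10 | cgceadfdaffae
   9 |  17 | daffae
  10 |   0 | dbdceeebeccgceadfdaffae
  11 |   2 | dceeebeccgceadfdaffae
  12 |  15 | dfdaffae
  13 |  22 | e
  14 |  13 | eadfdaffae
  15 |   6 | ebeccgceadfdaffae
  16 |   8 | eccgceadfdaffae
  17 |   5 | eebeccgceadfdaffae
  18 |   4 | eeebeccgceadfdaffae
  19 |  20 | fae
  20 |  16 | fdaffae
  21 |  19 | ffae
  22 |  11 | gceadfdaffae

SA = [14, 21, 18, 1, 7, 9, 12, 3, 10, 17, 0, 2, 15, 22, 13, 6, 8, 5, 4, 20, 16, 19, 11]
rank  pair      lcp
   1  s[14:],s[21:]  1  'a'
   2  s[21:],s[18:]  1  'a'
   3  s[18:],s[1:]  0  ''
   4  s[1:],s[7:]  1  'b'
   5  s[7:],s[9:]  0  ''
   6  s[9:],s[12:]  1  'c'
   7  s[12:],s[3:]  2  'ce'
   8  s[3:],s[10:]  1  'c'
   9  s[10:],s[17:]  0  ''
  10  s[17:],s[0:]  1  'd'
  11  s[0:],s[2:]  1  'd'
  12  s[2:],s[15:]  1  'd'
  13  s[15:],s[22:]  0  ''
  14  s[22:],s[13:]  1  'e'
  15  s[13:],s[6:]  1  'e'
  16  s[6:],s[8:]  1  'e'
  17  s[8:],s[5:]  1  'e'
  18  s[5:],s[4:]  2  'ee'
  19  s[4:],s[20:]  0  ''
  20  s[20:],s[16:]  1  'f'
  21  s[16:],s[19:]  1  'f'
  22  s[19:],s[11:]  0  ''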